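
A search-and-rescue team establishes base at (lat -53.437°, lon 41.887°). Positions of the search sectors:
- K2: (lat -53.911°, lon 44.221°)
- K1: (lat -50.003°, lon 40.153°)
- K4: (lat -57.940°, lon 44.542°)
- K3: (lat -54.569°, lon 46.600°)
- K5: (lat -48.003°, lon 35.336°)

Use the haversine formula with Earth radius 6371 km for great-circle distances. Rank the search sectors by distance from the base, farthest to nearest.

Computing each great-circle distance from (lat -53.437°, lon 41.887°):
K5 (lat -48.003°, lon 35.336°): 759.5 km
K4 (lat -57.940°, lon 44.542°): 527.5 km
K1 (lat -50.003°, lon 40.153°): 400.1 km
K3 (lat -54.569°, lon 46.600°): 332.7 km
K2 (lat -53.911°, lon 44.221°): 162.5 km

K5, K4, K1, K3, K2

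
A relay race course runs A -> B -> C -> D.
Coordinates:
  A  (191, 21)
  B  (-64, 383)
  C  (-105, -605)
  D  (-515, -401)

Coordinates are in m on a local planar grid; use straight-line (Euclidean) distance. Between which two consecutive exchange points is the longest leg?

B–C

Leg distances:
A→B: 442.8 m
B→C: 988.9 m
C→D: 457.9 m
The longest leg is B–C at 988.9 m.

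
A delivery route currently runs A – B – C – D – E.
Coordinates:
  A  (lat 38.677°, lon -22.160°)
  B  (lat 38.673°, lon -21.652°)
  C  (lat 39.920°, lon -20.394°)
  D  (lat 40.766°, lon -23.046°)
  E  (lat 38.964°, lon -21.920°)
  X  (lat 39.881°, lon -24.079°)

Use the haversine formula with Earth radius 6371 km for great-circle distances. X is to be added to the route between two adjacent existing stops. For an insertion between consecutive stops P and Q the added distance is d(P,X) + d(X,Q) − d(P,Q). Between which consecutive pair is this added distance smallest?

Added distance for inserting X between each consecutive pair:
A–B: 416.9 km
B–C: 386.8 km
C–D: 202.4 km
D–E: 121.1 km
Smallest added distance is 121.1 km, inserting between D and E.

between D and E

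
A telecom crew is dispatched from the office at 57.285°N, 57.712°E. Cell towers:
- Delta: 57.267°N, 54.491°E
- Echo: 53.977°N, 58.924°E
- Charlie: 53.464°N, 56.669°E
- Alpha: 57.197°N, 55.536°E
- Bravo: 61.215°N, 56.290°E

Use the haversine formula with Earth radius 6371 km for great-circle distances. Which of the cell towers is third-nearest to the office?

Echo

Distances from the office (57.285°N, 57.712°E):
Alpha: 131.3 km
Delta: 193.6 km
Echo: 375.6 km
Charlie: 429.9 km
Bravo: 444.4 km
The third-nearest is Echo at 375.6 km.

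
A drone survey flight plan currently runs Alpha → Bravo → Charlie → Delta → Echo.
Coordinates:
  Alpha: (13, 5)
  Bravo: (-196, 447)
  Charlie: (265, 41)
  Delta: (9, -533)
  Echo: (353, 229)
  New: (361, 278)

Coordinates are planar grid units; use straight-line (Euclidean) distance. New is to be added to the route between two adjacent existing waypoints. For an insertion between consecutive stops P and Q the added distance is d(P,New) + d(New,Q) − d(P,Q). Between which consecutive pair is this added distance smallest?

between Delta and Echo

Added distance for inserting New between each consecutive pair:
Alpha–Bravo: 535.5
Bravo–Charlie: 223.5
Charlie–Delta: 511.3
Delta–Echo: 97.7
Smallest added distance is 97.7, inserting between Delta and Echo.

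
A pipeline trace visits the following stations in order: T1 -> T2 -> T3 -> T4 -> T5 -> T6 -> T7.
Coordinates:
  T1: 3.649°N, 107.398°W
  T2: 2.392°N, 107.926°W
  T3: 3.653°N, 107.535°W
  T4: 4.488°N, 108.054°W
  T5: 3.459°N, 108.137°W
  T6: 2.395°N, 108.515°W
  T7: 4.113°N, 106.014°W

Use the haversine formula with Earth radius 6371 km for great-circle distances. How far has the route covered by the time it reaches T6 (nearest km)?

648 km

Leg distances:
T1→T2: 151.6 km  (cumulative 151.6 km)
T2→T3: 146.8 km  (cumulative 298.4 km)
T3→T4: 109.2 km  (cumulative 407.6 km)
T4→T5: 114.8 km  (cumulative 522.4 km)
T5→T6: 125.5 km  (cumulative 647.9 km)
Cumulative distance at T6 ≈ 648 km.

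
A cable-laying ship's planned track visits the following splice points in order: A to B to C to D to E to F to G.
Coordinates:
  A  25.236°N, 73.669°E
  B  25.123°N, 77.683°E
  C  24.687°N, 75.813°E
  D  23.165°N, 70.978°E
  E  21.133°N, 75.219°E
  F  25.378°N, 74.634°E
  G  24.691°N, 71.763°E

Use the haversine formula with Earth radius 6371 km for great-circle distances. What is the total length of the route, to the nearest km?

Leg distances:
A→B: 404.1 km  (cumulative 404.1 km)
B→C: 194.7 km  (cumulative 598.8 km)
C→D: 519.7 km  (cumulative 1118.5 km)
D→E: 491.7 km  (cumulative 1610.3 km)
E→F: 475.8 km  (cumulative 2086.0 km)
F→G: 299.2 km  (cumulative 2385.2 km)
Total route length ≈ 2385 km.

2385 km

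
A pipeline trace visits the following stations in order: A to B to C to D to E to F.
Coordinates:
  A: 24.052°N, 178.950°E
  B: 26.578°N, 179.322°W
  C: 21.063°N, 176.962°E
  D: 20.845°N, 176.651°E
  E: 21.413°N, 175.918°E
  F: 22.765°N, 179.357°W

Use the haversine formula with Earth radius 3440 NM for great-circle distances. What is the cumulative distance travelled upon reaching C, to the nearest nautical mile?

Leg distances:
A→B: 178.3 NM  (cumulative 178.3 NM)
B→C: 388.9 NM  (cumulative 567.2 NM)
Cumulative distance at C ≈ 567 NM.

567 NM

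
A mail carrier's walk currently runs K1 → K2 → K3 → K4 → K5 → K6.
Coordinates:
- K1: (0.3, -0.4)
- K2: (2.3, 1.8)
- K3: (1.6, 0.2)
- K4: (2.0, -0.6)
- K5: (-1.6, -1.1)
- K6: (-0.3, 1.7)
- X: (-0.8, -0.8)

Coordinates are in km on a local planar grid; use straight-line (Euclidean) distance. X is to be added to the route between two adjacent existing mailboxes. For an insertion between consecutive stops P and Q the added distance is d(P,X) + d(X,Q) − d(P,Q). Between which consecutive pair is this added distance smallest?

between K4 and K5

Added distance for inserting X between each consecutive pair:
K1–K2: 2.2 km
K2–K3: 4.9 km
K3–K4: 4.5 km
K4–K5: 0.0 km
K5–K6: 0.3 km
Smallest added distance is 0.0 km, inserting between K4 and K5.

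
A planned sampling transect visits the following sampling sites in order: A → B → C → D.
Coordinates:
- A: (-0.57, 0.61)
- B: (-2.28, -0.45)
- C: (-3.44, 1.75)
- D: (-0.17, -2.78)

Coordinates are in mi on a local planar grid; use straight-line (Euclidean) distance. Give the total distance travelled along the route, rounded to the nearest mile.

Leg distances:
A→B: 2.0 mi  (cumulative 2.0 mi)
B→C: 2.5 mi  (cumulative 4.5 mi)
C→D: 5.6 mi  (cumulative 10.1 mi)
Total route length ≈ 10 mi.

10 mi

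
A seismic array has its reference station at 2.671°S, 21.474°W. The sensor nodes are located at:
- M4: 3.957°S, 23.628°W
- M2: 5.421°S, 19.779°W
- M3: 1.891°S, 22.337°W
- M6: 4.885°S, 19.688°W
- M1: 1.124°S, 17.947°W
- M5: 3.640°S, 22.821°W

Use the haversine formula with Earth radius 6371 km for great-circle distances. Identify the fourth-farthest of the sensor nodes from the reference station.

Distance to each, sorted:
M1: 428.0 km
M2: 358.9 km
M6: 316.0 km
M4: 278.6 km
M5: 184.3 km
M3: 129.3 km
The fourth-farthest is M4 at 278.6 km.

M4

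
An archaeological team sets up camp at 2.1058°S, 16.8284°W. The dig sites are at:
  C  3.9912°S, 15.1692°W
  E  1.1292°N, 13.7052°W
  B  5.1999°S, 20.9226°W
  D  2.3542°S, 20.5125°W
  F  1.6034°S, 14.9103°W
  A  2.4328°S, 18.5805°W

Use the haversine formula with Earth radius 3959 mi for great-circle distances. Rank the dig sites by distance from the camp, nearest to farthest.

A, F, C, D, E, B

Distances from the camp:
A 2.4328°S, 18.5805°W: 123.1 mi
F 1.6034°S, 14.9103°W: 136.9 mi
C 3.9912°S, 15.1692°W: 173.4 mi
D 2.3542°S, 20.5125°W: 254.9 mi
E 1.1292°N, 13.7052°W: 310.7 mi
B 5.1999°S, 20.9226°W: 354.1 mi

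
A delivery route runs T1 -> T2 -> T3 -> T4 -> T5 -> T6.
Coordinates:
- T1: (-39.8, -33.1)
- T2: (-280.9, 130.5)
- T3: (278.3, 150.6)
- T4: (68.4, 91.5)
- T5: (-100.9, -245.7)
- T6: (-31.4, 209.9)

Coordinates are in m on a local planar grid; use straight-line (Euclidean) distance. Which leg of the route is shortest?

Leg distances:
T1→T2: 291.4 m
T2→T3: 559.6 m
T3→T4: 218.1 m
T4→T5: 377.3 m
T5→T6: 460.9 m
The shortest leg is T3–T4 at 218.1 m.

T3–T4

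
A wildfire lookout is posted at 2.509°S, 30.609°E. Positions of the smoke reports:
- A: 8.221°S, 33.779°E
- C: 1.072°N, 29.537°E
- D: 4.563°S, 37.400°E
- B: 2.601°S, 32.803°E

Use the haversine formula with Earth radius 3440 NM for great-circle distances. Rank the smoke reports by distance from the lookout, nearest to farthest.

B, C, A, D

Computing each great-circle distance from 2.509°S, 30.609°E:
B 2.601°S, 32.803°E: 131.7 NM
C 1.072°N, 29.537°E: 224.4 NM
A 8.221°S, 33.779°E: 391.8 NM
D 4.563°S, 37.400°E: 425.2 NM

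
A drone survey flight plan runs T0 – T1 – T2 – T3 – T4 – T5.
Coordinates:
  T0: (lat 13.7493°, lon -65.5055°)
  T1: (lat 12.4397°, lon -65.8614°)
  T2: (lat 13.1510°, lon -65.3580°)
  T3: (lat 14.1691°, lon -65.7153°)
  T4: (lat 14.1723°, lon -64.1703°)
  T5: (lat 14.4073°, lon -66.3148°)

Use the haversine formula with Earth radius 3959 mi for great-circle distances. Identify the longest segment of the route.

T4–T5

Leg distances:
T0→T1: 93.6 mi
T1→T2: 59.7 mi
T2→T3: 74.3 mi
T3→T4: 103.5 mi
T4→T5: 144.5 mi
The longest leg is T4–T5 at 144.5 mi.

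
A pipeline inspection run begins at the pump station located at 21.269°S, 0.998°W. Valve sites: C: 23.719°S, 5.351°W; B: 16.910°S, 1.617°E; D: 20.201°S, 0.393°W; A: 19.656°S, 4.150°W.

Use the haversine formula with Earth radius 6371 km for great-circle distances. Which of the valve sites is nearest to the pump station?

Distances from the pump station (21.269°S, 0.998°W):
D: 134.4 km
A: 374.1 km
C: 523.6 km
B: 557.1 km
The nearest is D at 134.4 km.

D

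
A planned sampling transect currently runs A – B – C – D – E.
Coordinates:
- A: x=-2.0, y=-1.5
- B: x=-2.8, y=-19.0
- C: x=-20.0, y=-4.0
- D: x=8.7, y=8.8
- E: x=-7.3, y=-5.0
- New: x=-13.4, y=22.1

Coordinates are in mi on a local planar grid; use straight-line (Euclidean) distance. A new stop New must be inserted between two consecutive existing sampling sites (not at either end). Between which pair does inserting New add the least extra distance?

between C and D

Added distance for inserting New between each consecutive pair:
A–B: 51.1 mi
B–C: 46.5 mi
C–D: 21.3 mi
D–E: 32.4 mi
Smallest added distance is 21.3 mi, inserting between C and D.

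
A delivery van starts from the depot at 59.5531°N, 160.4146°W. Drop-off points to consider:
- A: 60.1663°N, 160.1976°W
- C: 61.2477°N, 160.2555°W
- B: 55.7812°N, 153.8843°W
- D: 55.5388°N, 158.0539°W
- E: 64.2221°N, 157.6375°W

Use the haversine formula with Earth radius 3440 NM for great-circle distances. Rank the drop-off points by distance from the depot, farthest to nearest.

Computing each great-circle distance from 59.5531°N, 160.4146°W:
B 55.7812°N, 153.8843°W: 308.4 NM
E 64.2221°N, 157.6375°W: 291.1 NM
D 55.5388°N, 158.0539°W: 252.7 NM
C 61.2477°N, 160.2555°W: 101.9 NM
A 60.1663°N, 160.1976°W: 37.4 NM

B, E, D, C, A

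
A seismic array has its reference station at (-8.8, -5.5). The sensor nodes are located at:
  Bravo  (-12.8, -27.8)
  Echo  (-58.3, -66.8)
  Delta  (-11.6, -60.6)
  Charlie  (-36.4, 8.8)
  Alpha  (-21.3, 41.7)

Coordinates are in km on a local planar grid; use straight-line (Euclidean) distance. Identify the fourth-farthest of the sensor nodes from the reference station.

Distance to each, sorted:
Echo: 78.8 km
Delta: 55.2 km
Alpha: 48.8 km
Charlie: 31.1 km
Bravo: 22.7 km
The fourth-farthest is Charlie at 31.1 km.

Charlie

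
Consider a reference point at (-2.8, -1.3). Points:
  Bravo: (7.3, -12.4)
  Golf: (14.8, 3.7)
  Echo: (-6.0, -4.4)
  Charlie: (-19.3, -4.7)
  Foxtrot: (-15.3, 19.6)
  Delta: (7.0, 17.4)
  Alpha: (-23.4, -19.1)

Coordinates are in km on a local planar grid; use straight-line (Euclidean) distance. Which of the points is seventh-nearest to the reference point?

Alpha

Distances from the reference point ((-2.8, -1.3)):
Echo: 4.5 km
Bravo: 15.0 km
Charlie: 16.8 km
Golf: 18.3 km
Delta: 21.1 km
Foxtrot: 24.4 km
Alpha: 27.2 km
The seventh-nearest is Alpha at 27.2 km.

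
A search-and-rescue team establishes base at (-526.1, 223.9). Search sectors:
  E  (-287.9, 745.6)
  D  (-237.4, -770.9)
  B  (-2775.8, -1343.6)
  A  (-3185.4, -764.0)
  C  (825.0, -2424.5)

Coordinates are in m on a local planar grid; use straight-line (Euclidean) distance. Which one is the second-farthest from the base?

Distance to each, sorted:
C: 2973.1 m
A: 2836.9 m
B: 2741.9 m
D: 1035.8 m
E: 573.5 m
The second-farthest is A at 2836.9 m.

A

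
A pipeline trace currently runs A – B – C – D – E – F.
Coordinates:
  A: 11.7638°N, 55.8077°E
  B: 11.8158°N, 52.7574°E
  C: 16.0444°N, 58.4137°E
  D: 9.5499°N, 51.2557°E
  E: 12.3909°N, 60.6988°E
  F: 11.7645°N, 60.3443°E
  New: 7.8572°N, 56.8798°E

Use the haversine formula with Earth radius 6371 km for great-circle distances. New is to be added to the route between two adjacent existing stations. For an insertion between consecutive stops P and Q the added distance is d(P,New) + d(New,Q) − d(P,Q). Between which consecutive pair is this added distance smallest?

Added distance for inserting New between each consecutive pair:
A–B: 748.5 km
B–C: 785.7 km
C–D: 511.9 km
D–E: 223.0 km
E–F: 1152.1 km
Smallest added distance is 223.0 km, inserting between D and E.

between D and E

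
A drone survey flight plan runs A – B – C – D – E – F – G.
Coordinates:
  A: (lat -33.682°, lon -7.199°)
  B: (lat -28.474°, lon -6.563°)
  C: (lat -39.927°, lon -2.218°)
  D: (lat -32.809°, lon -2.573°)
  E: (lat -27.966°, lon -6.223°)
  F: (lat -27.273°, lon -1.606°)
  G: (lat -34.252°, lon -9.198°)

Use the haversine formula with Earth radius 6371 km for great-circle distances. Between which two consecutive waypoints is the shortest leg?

E–F

Leg distances:
A→B: 582.3 km
B→C: 1334.2 km
C→D: 792.1 km
D→E: 642.2 km
E→F: 461.3 km
F→G: 1061.6 km
The shortest leg is E–F at 461.3 km.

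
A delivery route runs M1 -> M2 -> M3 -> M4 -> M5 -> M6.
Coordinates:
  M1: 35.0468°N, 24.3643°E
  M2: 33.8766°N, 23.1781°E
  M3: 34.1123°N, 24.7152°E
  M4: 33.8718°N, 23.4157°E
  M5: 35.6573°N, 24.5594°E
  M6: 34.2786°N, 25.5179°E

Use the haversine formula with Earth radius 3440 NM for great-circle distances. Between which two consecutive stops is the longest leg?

M4–M5

Leg distances:
M1→M2: 91.6 NM
M2→M3: 77.8 NM
M3→M4: 66.3 NM
M4→M5: 121.1 NM
M5→M6: 95.3 NM
The longest leg is M4–M5 at 121.1 NM.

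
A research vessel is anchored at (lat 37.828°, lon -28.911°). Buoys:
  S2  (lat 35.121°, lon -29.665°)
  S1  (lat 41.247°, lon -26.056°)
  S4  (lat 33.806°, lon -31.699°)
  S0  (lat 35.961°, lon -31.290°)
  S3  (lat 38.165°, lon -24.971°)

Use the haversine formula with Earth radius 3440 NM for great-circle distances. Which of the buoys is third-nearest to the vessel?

Distance to each, sorted:
S0: 160.0 NM
S2: 166.6 NM
S3: 187.5 NM
S1: 244.1 NM
S4: 277.0 NM
The third-nearest is S3 at 187.5 NM.

S3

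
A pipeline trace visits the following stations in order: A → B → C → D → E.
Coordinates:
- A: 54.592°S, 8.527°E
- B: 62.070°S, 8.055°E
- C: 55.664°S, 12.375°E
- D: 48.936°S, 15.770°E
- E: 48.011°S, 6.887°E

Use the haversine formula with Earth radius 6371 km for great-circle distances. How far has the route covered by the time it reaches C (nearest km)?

Leg distances:
A→B: 832.0 km  (cumulative 832.0 km)
B→C: 754.0 km  (cumulative 1585.9 km)
Cumulative distance at C ≈ 1586 km.

1586 km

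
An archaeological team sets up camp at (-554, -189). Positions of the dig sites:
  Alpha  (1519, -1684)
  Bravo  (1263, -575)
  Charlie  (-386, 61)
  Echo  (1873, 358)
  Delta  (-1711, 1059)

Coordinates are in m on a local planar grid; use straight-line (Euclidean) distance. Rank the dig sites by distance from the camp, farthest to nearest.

Distances from the camp:
Alpha (1519, -1684): 2555.8 m
Echo (1873, 358): 2487.9 m
Bravo (1263, -575): 1857.5 m
Delta (-1711, 1059): 1701.8 m
Charlie (-386, 61): 301.2 m

Alpha, Echo, Bravo, Delta, Charlie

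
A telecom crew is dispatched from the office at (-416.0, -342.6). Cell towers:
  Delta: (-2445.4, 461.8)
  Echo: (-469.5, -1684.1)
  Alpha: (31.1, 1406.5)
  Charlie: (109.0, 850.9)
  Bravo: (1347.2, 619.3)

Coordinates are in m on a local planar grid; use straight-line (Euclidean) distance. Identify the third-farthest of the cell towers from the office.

Alpha

Distances from the office ((-416.0, -342.6)):
Delta: 2183.0 m
Bravo: 2008.5 m
Alpha: 1805.3 m
Echo: 1342.6 m
Charlie: 1303.9 m
The third-farthest is Alpha at 1805.3 m.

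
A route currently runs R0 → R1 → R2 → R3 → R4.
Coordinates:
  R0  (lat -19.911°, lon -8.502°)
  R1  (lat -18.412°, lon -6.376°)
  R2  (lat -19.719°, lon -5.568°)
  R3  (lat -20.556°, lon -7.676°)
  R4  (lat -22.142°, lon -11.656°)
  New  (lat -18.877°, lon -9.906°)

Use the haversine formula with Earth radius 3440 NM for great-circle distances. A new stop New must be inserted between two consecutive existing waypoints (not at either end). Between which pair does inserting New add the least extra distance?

between R3 and R4

Added distance for inserting New between each consecutive pair:
R0–R1: 153.2 NM
R1–R2: 362.8 NM
R2–R3: 283.3 NM
R3–R4: 138.7 NM
Smallest added distance is 138.7 NM, inserting between R3 and R4.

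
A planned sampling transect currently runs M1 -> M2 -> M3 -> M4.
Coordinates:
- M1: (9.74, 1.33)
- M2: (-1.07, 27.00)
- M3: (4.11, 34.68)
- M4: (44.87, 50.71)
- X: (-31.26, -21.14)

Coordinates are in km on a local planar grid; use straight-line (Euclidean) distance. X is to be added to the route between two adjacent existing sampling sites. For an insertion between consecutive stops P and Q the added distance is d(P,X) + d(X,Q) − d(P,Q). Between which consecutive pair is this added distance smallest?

between M1 and M2

Added distance for inserting X between each consecutive pair:
M1–M2: 75.7 km
M2–M3: 113.6 km
M3–M4: 127.0 km
Smallest added distance is 75.7 km, inserting between M1 and M2.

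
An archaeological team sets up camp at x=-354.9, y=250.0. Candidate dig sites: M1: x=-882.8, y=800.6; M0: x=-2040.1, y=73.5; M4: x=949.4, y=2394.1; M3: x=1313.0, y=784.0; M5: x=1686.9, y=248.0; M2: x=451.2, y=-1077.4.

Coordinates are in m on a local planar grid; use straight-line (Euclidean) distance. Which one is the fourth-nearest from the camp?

Distances from the camp (x=-354.9, y=250.0):
M1: 762.8 m
M2: 1553.0 m
M0: 1694.4 m
M3: 1751.3 m
M5: 2041.8 m
M4: 2509.7 m
The fourth-nearest is M3 at 1751.3 m.

M3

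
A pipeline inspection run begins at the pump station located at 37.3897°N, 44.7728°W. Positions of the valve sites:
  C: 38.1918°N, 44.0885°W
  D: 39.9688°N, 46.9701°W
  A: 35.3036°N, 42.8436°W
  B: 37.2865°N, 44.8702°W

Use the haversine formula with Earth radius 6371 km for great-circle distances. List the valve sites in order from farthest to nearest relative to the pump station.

Distances from the pump station:
D 39.9688°N, 46.9701°W: 344.4 km
A 35.3036°N, 42.8436°W: 289.2 km
C 38.1918°N, 44.0885°W: 107.6 km
B 37.2865°N, 44.8702°W: 14.3 km

D, A, C, B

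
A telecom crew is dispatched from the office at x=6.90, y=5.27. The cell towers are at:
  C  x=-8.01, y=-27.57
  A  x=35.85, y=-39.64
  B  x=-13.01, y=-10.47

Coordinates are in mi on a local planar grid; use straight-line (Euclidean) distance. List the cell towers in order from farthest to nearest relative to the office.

A, C, B

Computing each straight-line distance from x=6.90, y=5.27:
A x=35.85, y=-39.64: 53.4 mi
C x=-8.01, y=-27.57: 36.1 mi
B x=-13.01, y=-10.47: 25.4 mi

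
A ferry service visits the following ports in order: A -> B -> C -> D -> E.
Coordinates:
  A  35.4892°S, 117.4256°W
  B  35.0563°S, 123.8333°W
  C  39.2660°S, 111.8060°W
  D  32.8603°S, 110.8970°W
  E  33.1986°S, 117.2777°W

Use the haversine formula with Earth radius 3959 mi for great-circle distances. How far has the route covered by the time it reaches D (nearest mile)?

Leg distances:
A→B: 362.6 mi  (cumulative 362.6 mi)
B→C: 722.6 mi  (cumulative 1085.2 mi)
C→D: 445.5 mi  (cumulative 1530.7 mi)
Cumulative distance at D ≈ 1531 mi.

1531 mi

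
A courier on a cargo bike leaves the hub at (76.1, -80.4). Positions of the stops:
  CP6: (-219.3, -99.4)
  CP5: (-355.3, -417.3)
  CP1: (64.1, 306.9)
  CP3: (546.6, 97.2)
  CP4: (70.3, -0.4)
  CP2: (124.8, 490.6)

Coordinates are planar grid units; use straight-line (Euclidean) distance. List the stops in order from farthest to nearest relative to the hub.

Distances from the hub:
CP2 (124.8, 490.6): 573.1
CP5 (-355.3, -417.3): 547.4
CP3 (546.6, 97.2): 502.9
CP1 (64.1, 306.9): 387.5
CP6 (-219.3, -99.4): 296.0
CP4 (70.3, -0.4): 80.2

CP2, CP5, CP3, CP1, CP6, CP4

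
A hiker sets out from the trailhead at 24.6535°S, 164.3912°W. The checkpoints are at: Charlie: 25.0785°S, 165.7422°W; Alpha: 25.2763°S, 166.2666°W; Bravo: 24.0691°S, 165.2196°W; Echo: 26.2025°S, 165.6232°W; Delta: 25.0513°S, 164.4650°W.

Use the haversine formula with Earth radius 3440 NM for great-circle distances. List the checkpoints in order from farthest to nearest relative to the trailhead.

Distance from the trailhead at 24.6535°S, 164.3912°W to each:
Echo 26.2025°S, 165.6232°W: 114.5 NM
Alpha 25.2763°S, 166.2666°W: 108.7 NM
Charlie 25.0785°S, 165.7422°W: 77.9 NM
Bravo 24.0691°S, 165.2196°W: 57.3 NM
Delta 25.0513°S, 164.4650°W: 24.2 NM

Echo, Alpha, Charlie, Bravo, Delta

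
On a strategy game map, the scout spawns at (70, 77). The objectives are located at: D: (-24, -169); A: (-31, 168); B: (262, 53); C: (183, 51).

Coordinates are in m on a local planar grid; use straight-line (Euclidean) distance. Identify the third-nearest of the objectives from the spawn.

Distances from the spawn ((70, 77)):
C: 116.0 m
A: 135.9 m
B: 193.5 m
D: 263.3 m
The third-nearest is B at 193.5 m.

B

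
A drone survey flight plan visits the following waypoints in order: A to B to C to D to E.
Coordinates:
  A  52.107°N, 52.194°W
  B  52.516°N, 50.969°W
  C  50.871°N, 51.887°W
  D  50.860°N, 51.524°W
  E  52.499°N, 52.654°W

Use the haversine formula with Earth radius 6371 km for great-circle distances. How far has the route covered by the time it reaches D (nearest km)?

314 km

Leg distances:
A→B: 94.9 km  (cumulative 94.9 km)
B→C: 193.5 km  (cumulative 288.4 km)
C→D: 25.5 km  (cumulative 313.9 km)
Cumulative distance at D ≈ 314 km.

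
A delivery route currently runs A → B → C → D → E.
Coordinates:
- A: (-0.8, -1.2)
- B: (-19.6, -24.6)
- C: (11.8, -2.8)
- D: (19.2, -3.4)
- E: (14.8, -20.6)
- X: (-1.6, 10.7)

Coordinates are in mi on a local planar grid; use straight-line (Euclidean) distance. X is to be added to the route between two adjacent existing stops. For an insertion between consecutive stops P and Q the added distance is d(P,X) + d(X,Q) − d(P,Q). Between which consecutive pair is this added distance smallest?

Added distance for inserting X between each consecutive pair:
A–B: 21.5 mi
B–C: 20.4 mi
C–D: 36.7 mi
D–E: 42.7 mi
Smallest added distance is 20.4 mi, inserting between B and C.

between B and C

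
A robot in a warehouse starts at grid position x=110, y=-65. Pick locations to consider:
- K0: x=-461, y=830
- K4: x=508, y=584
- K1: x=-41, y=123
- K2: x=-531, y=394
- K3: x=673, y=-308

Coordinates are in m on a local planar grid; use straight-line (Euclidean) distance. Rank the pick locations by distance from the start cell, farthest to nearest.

Distances from the start cell:
K0 x=-461, y=830: 1061.6 m
K2 x=-531, y=394: 788.4 m
K4 x=508, y=584: 761.3 m
K3 x=673, y=-308: 613.2 m
K1 x=-41, y=123: 241.1 m

K0, K2, K4, K3, K1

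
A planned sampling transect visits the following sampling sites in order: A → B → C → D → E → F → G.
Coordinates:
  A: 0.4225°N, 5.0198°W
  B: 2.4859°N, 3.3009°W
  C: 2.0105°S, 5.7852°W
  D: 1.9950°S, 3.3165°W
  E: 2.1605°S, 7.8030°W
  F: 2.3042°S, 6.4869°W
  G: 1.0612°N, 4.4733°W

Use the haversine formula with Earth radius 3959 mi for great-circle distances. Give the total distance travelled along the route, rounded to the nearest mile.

1383 mi

Leg distances:
A→B: 185.5 mi  (cumulative 185.5 mi)
B→C: 354.9 mi  (cumulative 540.5 mi)
C→D: 170.5 mi  (cumulative 711.0 mi)
D→E: 310.0 mi  (cumulative 1021.0 mi)
E→F: 91.4 mi  (cumulative 1112.4 mi)
F→G: 271.0 mi  (cumulative 1383.4 mi)
Total route length ≈ 1383 mi.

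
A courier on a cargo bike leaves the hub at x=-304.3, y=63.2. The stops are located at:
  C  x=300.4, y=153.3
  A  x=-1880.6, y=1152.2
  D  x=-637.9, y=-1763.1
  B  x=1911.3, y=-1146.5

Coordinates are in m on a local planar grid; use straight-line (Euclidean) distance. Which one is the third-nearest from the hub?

Distance to each, sorted:
C: 611.4 m
D: 1856.5 m
A: 1915.9 m
B: 2524.3 m
The third-nearest is A at 1915.9 m.

A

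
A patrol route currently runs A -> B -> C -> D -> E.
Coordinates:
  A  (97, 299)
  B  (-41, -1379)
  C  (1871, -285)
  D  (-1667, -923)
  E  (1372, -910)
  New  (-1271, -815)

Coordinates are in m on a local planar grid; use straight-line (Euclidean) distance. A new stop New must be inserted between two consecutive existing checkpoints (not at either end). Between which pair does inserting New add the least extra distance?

between C and D

Added distance for inserting New between each consecutive pair:
A–B: 1433.7 m
B–C: 2336.7 m
C–D: 1.8 m
D–E: 16.1 m
Smallest added distance is 1.8 m, inserting between C and D.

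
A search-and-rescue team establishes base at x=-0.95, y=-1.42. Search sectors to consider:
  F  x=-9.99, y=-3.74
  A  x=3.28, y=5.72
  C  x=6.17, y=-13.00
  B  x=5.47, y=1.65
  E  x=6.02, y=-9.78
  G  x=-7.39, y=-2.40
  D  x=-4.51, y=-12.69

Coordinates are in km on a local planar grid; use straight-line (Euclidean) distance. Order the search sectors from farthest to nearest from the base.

C, D, E, F, A, B, G

Distances from the base:
C x=6.17, y=-13.00: 13.6 km
D x=-4.51, y=-12.69: 11.8 km
E x=6.02, y=-9.78: 10.9 km
F x=-9.99, y=-3.74: 9.3 km
A x=3.28, y=5.72: 8.3 km
B x=5.47, y=1.65: 7.1 km
G x=-7.39, y=-2.40: 6.5 km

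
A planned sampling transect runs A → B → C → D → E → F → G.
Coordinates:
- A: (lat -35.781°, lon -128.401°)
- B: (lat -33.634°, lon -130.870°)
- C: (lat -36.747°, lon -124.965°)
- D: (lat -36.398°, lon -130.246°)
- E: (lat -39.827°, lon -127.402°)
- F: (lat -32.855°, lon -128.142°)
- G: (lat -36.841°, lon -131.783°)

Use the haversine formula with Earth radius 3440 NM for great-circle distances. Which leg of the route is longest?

E–F

Leg distances:
A→B: 177.4 NM
B→C: 344.7 NM
C→D: 255.5 NM
D→E: 245.8 NM
E→F: 420.1 NM
F→G: 299.0 NM
The longest leg is E–F at 420.1 NM.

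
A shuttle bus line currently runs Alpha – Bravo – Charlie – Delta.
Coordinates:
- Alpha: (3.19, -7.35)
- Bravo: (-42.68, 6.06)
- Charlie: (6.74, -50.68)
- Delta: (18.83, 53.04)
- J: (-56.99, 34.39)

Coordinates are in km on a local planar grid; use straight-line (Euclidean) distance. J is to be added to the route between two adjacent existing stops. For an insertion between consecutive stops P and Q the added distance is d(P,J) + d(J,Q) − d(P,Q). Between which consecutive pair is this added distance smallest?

Added distance for inserting J between each consecutive pair:
Alpha–Bravo: 57.2 km
Bravo–Charlie: 62.8 km
Charlie–Delta: 80.0 km
Smallest added distance is 57.2 km, inserting between Alpha and Bravo.

between Alpha and Bravo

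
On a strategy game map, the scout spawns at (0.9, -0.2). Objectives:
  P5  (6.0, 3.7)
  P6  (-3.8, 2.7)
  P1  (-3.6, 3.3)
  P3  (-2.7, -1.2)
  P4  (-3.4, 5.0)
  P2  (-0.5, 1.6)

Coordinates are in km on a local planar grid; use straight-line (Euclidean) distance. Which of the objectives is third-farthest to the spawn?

Distance to each, sorted:
P4: 6.7 km
P5: 6.4 km
P1: 5.7 km
P6: 5.5 km
P3: 3.7 km
P2: 2.3 km
The third-farthest is P1 at 5.7 km.

P1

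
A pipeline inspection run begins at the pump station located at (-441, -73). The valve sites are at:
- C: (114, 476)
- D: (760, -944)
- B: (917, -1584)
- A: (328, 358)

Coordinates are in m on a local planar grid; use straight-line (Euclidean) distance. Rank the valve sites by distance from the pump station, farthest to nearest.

Distances from the pump station:
B (917, -1584): 2031.6 m
D (760, -944): 1483.6 m
A (328, 358): 881.5 m
C (114, 476): 780.7 m

B, D, A, C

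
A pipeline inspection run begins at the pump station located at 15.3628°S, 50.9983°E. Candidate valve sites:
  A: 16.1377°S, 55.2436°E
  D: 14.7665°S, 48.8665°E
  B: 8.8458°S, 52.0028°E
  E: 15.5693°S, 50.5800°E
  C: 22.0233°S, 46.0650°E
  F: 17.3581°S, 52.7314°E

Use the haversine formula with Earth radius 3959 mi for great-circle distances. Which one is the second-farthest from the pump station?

Distance to each, sorted:
C: 562.1 mi
B: 455.4 mi
A: 287.4 mi
F: 179.5 mi
D: 148.1 mi
E: 31.3 mi
The second-farthest is B at 455.4 mi.

B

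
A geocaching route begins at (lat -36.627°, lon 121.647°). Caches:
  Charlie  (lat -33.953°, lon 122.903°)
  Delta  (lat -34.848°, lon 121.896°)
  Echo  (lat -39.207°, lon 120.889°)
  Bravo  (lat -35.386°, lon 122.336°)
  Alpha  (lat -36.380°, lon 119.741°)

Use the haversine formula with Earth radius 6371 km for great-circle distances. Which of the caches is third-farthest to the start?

Distance to each, sorted:
Charlie: 318.4 km
Echo: 294.5 km
Delta: 199.1 km
Alpha: 172.6 km
Bravo: 151.3 km
The third-farthest is Delta at 199.1 km.

Delta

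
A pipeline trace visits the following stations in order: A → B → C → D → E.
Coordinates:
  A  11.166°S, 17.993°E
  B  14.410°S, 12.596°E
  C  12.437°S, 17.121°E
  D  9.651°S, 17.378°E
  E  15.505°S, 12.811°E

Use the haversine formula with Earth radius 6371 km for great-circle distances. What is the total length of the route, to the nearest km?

2353 km

Leg distances:
A→B: 687.4 km  (cumulative 687.4 km)
B→C: 536.3 km  (cumulative 1223.7 km)
C→D: 311.1 km  (cumulative 1534.7 km)
D→E: 818.0 km  (cumulative 2352.7 km)
Total route length ≈ 2353 km.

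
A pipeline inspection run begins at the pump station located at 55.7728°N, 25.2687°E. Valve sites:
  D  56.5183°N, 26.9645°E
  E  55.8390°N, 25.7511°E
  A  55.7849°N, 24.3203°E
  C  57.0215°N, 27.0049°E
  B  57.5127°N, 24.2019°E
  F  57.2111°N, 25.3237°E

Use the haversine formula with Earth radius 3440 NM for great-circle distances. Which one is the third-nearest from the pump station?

D

Distances from the pump station (55.7728°N, 25.2687°E):
E: 16.8 NM
A: 32.0 NM
D: 72.2 NM
F: 86.4 NM
C: 94.6 NM
B: 110.2 NM
The third-nearest is D at 72.2 NM.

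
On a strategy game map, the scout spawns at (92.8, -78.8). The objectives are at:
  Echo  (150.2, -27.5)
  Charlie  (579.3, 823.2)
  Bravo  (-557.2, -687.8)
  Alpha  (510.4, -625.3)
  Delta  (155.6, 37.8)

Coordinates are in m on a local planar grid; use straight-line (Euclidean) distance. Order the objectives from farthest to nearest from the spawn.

Distances from the spawn:
Charlie (579.3, 823.2): 1024.8 m
Bravo (-557.2, -687.8): 890.7 m
Alpha (510.4, -625.3): 687.8 m
Delta (155.6, 37.8): 132.4 m
Echo (150.2, -27.5): 77.0 m

Charlie, Bravo, Alpha, Delta, Echo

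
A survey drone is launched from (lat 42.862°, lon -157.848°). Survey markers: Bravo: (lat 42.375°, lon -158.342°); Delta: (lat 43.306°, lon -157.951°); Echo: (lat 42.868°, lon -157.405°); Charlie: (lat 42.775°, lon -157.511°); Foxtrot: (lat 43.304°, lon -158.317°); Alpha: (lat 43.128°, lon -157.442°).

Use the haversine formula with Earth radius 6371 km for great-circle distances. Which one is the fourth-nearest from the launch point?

Delta

Distance to each, sorted:
Charlie: 29.1 km
Echo: 36.1 km
Alpha: 44.3 km
Delta: 50.1 km
Foxtrot: 62.2 km
Bravo: 67.6 km
The fourth-nearest is Delta at 50.1 km.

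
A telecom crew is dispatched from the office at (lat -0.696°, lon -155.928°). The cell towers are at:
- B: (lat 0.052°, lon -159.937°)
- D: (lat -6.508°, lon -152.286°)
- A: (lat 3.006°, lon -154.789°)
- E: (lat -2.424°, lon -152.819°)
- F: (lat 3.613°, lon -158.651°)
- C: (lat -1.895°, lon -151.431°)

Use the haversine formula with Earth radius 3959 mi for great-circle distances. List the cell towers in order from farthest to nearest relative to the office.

Distance from the office at (lat -0.696°, lon -155.928°) to each:
D (lat -6.508°, lon -152.286°): 473.6 mi
F (lat 3.613°, lon -158.651°): 352.2 mi
C (lat -1.895°, lon -151.431°): 321.5 mi
B (lat 0.052°, lon -159.937°): 281.8 mi
A (lat 3.006°, lon -154.789°): 267.6 mi
E (lat -2.424°, lon -152.819°): 245.7 mi

D, F, C, B, A, E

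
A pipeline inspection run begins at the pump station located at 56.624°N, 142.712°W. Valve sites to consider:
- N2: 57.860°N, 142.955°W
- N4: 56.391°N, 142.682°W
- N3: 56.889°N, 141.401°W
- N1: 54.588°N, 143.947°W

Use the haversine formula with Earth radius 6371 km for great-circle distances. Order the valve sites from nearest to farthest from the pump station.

N4, N3, N2, N1

Distance from the pump station at 56.624°N, 142.712°W to each:
N4 56.391°N, 142.682°W: 26.0 km
N3 56.889°N, 141.401°W: 85.2 km
N2 57.860°N, 142.955°W: 138.2 km
N1 54.588°N, 143.947°W: 239.3 km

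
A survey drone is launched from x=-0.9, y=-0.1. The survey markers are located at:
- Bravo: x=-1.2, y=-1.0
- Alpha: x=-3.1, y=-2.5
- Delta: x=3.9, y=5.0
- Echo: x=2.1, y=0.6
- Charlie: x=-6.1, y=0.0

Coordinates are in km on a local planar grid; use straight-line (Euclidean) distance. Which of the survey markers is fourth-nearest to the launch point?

Distances from the launch point (x=-0.9, y=-0.1):
Bravo: 0.9 km
Echo: 3.1 km
Alpha: 3.3 km
Charlie: 5.2 km
Delta: 7.0 km
The fourth-nearest is Charlie at 5.2 km.

Charlie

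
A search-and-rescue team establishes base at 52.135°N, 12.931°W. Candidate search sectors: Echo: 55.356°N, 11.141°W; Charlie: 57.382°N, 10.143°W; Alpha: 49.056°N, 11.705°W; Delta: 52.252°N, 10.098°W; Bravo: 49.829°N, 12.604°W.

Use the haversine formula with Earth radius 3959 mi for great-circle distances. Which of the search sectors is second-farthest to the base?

Distance to each, sorted:
Charlie: 379.1 mi
Echo: 234.3 mi
Alpha: 219.4 mi
Bravo: 160.0 mi
Delta: 120.3 mi
The second-farthest is Echo at 234.3 mi.

Echo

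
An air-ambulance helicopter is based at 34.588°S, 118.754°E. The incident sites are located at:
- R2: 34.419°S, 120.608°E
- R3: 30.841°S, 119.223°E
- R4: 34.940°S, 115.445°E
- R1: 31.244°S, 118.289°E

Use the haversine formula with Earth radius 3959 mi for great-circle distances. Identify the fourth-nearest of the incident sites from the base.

Distances from the base (34.588°S, 118.754°E):
R2: 106.2 mi
R4: 189.4 mi
R1: 232.6 mi
R3: 260.3 mi
The fourth-nearest is R3 at 260.3 mi.

R3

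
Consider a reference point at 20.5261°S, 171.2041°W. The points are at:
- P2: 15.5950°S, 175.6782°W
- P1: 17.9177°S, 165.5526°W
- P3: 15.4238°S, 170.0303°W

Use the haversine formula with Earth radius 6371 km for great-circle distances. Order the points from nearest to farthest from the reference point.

P3, P1, P2

Computing each great-circle distance from 20.5261°S, 171.2041°W:
P3 15.4238°S, 170.0303°W: 580.8 km
P1 17.9177°S, 165.5526°W: 660.4 km
P2 15.5950°S, 175.6782°W: 724.0 km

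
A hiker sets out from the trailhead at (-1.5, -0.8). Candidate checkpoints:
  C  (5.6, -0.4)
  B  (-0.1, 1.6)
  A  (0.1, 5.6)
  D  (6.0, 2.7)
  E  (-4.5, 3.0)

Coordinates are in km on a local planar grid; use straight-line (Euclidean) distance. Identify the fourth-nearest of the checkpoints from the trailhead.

Distance to each, sorted:
B: 2.8 km
E: 4.8 km
A: 6.6 km
C: 7.1 km
D: 8.3 km
The fourth-nearest is C at 7.1 km.

C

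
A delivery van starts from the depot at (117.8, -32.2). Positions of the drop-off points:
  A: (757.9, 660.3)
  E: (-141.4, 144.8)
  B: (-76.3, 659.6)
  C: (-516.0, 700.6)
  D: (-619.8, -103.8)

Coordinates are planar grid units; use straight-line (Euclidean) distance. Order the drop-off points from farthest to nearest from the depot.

Computing each straight-line distance from (117.8, -32.2):
C (-516.0, 700.6): 968.9
A (757.9, 660.3): 943.0
D (-619.8, -103.8): 741.1
B (-76.3, 659.6): 718.5
E (-141.4, 144.8): 313.9

C, A, D, B, E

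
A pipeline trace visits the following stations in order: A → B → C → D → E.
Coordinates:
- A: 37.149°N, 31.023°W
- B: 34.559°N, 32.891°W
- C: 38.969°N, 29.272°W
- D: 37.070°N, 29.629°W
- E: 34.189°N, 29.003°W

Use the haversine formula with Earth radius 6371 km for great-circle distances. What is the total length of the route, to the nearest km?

1459 km

Leg distances:
A→B: 333.6 km  (cumulative 333.6 km)
B→C: 586.7 km  (cumulative 920.3 km)
C→D: 213.5 km  (cumulative 1133.8 km)
D→E: 325.3 km  (cumulative 1459.1 km)
Total route length ≈ 1459 km.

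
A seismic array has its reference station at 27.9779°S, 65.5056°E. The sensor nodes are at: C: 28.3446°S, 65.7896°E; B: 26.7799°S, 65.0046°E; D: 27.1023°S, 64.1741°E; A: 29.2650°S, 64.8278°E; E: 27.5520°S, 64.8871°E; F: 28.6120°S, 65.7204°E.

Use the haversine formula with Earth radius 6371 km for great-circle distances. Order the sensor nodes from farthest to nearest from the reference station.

Distance from the reference station at 27.9779°S, 65.5056°E to each:
D 27.1023°S, 64.1741°E: 163.4 km
A 29.2650°S, 64.8278°E: 157.7 km
B 26.7799°S, 65.0046°E: 142.1 km
E 27.5520°S, 64.8871°E: 77.1 km
F 28.6120°S, 65.7204°E: 73.6 km
C 28.3446°S, 65.7896°E: 49.4 km

D, A, B, E, F, C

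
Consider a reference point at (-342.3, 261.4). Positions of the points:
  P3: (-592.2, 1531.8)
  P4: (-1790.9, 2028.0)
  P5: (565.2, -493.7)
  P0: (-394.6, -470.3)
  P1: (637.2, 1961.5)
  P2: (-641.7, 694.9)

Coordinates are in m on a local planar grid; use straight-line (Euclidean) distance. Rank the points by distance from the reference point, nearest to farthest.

Distance from the reference point at (-342.3, 261.4) to each:
P2 (-641.7, 694.9): 526.8 m
P0 (-394.6, -470.3): 733.6 m
P5 (565.2, -493.7): 1180.6 m
P3 (-592.2, 1531.8): 1294.7 m
P1 (637.2, 1961.5): 1962.1 m
P4 (-1790.9, 2028.0): 2284.6 m

P2, P0, P5, P3, P1, P4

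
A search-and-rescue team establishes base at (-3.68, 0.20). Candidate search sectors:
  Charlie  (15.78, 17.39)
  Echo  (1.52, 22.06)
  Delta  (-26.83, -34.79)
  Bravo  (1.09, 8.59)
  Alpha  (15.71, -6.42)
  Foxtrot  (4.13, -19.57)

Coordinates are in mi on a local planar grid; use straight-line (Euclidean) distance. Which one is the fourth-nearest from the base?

Distance to each, sorted:
Bravo: 9.7 mi
Alpha: 20.5 mi
Foxtrot: 21.3 mi
Echo: 22.5 mi
Charlie: 26.0 mi
Delta: 42.0 mi
The fourth-nearest is Echo at 22.5 mi.

Echo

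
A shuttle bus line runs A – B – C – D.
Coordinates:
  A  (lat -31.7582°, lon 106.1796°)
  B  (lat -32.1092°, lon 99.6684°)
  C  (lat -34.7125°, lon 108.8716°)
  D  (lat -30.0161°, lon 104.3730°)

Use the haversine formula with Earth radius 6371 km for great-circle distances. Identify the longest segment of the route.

B–C

Leg distances:
A→B: 615.6 km
B→C: 901.5 km
C→D: 671.6 km
The longest leg is B–C at 901.5 km.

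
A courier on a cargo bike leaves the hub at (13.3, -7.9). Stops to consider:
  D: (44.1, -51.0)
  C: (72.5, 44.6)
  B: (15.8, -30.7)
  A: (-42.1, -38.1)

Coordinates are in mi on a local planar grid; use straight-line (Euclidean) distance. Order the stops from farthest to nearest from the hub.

C, A, D, B

Distances from the hub:
C (72.5, 44.6): 79.1 mi
A (-42.1, -38.1): 63.1 mi
D (44.1, -51.0): 53.0 mi
B (15.8, -30.7): 22.9 mi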